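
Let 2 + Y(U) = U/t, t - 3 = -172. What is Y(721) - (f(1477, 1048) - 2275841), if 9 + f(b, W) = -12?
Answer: 384619619/169 ≈ 2.2759e+6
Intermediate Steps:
t = -169 (t = 3 - 172 = -169)
Y(U) = -2 - U/169 (Y(U) = -2 + U/(-169) = -2 + U*(-1/169) = -2 - U/169)
f(b, W) = -21 (f(b, W) = -9 - 12 = -21)
Y(721) - (f(1477, 1048) - 2275841) = (-2 - 1/169*721) - (-21 - 2275841) = (-2 - 721/169) - 1*(-2275862) = -1059/169 + 2275862 = 384619619/169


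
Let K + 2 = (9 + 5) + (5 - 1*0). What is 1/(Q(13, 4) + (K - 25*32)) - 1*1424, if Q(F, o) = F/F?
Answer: -1113569/782 ≈ -1424.0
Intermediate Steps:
K = 17 (K = -2 + ((9 + 5) + (5 - 1*0)) = -2 + (14 + (5 + 0)) = -2 + (14 + 5) = -2 + 19 = 17)
Q(F, o) = 1
1/(Q(13, 4) + (K - 25*32)) - 1*1424 = 1/(1 + (17 - 25*32)) - 1*1424 = 1/(1 + (17 - 800)) - 1424 = 1/(1 - 783) - 1424 = 1/(-782) - 1424 = -1/782 - 1424 = -1113569/782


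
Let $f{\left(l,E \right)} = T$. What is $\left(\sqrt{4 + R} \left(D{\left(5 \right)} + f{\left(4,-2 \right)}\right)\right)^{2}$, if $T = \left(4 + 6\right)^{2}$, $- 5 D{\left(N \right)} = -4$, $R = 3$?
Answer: $\frac{1778112}{25} \approx 71125.0$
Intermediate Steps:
$D{\left(N \right)} = \frac{4}{5}$ ($D{\left(N \right)} = \left(- \frac{1}{5}\right) \left(-4\right) = \frac{4}{5}$)
$T = 100$ ($T = 10^{2} = 100$)
$f{\left(l,E \right)} = 100$
$\left(\sqrt{4 + R} \left(D{\left(5 \right)} + f{\left(4,-2 \right)}\right)\right)^{2} = \left(\sqrt{4 + 3} \left(\frac{4}{5} + 100\right)\right)^{2} = \left(\sqrt{7} \cdot \frac{504}{5}\right)^{2} = \left(\frac{504 \sqrt{7}}{5}\right)^{2} = \frac{1778112}{25}$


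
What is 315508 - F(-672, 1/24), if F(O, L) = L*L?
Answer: 181732607/576 ≈ 3.1551e+5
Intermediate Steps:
F(O, L) = L**2
315508 - F(-672, 1/24) = 315508 - (1/24)**2 = 315508 - 1*1/576 = 315508 - 1/576 = 181732607/576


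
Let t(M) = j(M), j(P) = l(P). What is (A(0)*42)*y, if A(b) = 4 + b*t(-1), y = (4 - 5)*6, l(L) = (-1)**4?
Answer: -1008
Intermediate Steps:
l(L) = 1
j(P) = 1
t(M) = 1
y = -6 (y = -1*6 = -6)
A(b) = 4 + b (A(b) = 4 + b*1 = 4 + b)
(A(0)*42)*y = ((4 + 0)*42)*(-6) = (4*42)*(-6) = 168*(-6) = -1008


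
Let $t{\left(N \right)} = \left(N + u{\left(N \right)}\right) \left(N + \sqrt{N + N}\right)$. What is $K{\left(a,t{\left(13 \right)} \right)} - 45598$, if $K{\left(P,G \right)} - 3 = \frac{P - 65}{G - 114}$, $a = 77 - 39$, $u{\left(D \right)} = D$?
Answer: $- \frac{185800381}{4075} + \frac{351 \sqrt{26}}{16300} \approx -45595.0$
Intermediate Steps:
$a = 38$ ($a = 77 - 39 = 38$)
$t{\left(N \right)} = 2 N \left(N + \sqrt{2} \sqrt{N}\right)$ ($t{\left(N \right)} = \left(N + N\right) \left(N + \sqrt{N + N}\right) = 2 N \left(N + \sqrt{2 N}\right) = 2 N \left(N + \sqrt{2} \sqrt{N}\right)$)
$K{\left(P,G \right)} = 3 + \frac{-65 + P}{-114 + G}$ ($K{\left(P,G \right)} = 3 + \frac{P - 65}{G - 114} = 3 + \frac{-65 + P}{-114 + G}$)
$K{\left(a,t{\left(13 \right)} \right)} - 45598 = \frac{-407 + 38 + 3 \left(2 \cdot 13^{2} + 2 \sqrt{2} \cdot 13^{\frac{3}{2}}\right)}{-114 + \left(2 \cdot 13^{2} + 2 \sqrt{2} \cdot 13^{\frac{3}{2}}\right)} - 45598 = \frac{-407 + 38 + 3 \left(2 \cdot 169 + 2 \sqrt{2} \cdot 13 \sqrt{13}\right)}{-114 + \left(2 \cdot 169 + 2 \sqrt{2} \cdot 13 \sqrt{13}\right)} - 45598 = \frac{-407 + 38 + 3 \left(338 + 26 \sqrt{26}\right)}{-114 + \left(338 + 26 \sqrt{26}\right)} - 45598 = \frac{-407 + 38 + \left(1014 + 78 \sqrt{26}\right)}{224 + 26 \sqrt{26}} - 45598 = \frac{645 + 78 \sqrt{26}}{224 + 26 \sqrt{26}} - 45598 = -45598 + \frac{645 + 78 \sqrt{26}}{224 + 26 \sqrt{26}}$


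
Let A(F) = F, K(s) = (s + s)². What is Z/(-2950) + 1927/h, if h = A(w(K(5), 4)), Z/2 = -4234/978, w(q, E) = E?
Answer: 1389905393/2885100 ≈ 481.75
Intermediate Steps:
K(s) = 4*s² (K(s) = (2*s)² = 4*s²)
Z = -4234/489 (Z = 2*(-4234/978) = 2*(-4234*1/978) = 2*(-2117/489) = -4234/489 ≈ -8.6585)
h = 4
Z/(-2950) + 1927/h = -4234/489/(-2950) + 1927/4 = -4234/489*(-1/2950) + 1927*(¼) = 2117/721275 + 1927/4 = 1389905393/2885100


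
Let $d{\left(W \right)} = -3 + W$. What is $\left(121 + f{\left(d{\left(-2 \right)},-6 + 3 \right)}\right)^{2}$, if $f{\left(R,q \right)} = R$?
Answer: $13456$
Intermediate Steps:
$\left(121 + f{\left(d{\left(-2 \right)},-6 + 3 \right)}\right)^{2} = \left(121 - 5\right)^{2} = 116^{2} = 13456$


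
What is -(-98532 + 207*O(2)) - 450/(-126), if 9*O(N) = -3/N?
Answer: 1379981/14 ≈ 98570.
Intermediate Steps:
O(N) = -1/(3*N) (O(N) = (-3/N)/9 = -1/(3*N))
-(-98532 + 207*O(2)) - 450/(-126) = -207/(1/(-1/3/2 - 476)) - 450/(-126) = -207/(1/(-1/3*1/2 - 476)) - 450*(-1/126) = -207/(1/(-1/6 - 476)) + 25/7 = -207/(1/(-2857/6)) + 25/7 = -207/(-6/2857) + 25/7 = -207*(-2857/6) + 25/7 = 197133/2 + 25/7 = 1379981/14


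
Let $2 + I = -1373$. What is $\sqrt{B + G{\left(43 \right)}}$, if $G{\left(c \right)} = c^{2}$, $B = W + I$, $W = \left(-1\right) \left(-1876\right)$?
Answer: $5 \sqrt{94} \approx 48.477$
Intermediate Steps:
$I = -1375$ ($I = -2 - 1373 = -1375$)
$W = 1876$
$B = 501$ ($B = 1876 - 1375 = 501$)
$\sqrt{B + G{\left(43 \right)}} = \sqrt{501 + 43^{2}} = \sqrt{501 + 1849} = \sqrt{2350} = 5 \sqrt{94}$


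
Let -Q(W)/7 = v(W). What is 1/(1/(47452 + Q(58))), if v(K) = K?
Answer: 47046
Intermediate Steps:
Q(W) = -7*W
1/(1/(47452 + Q(58))) = 1/(1/(47452 - 7*58)) = 1/(1/(47452 - 406)) = 1/(1/47046) = 47046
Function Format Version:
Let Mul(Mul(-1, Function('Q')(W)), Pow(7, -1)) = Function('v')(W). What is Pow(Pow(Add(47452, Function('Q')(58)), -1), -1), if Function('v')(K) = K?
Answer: 47046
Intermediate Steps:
Function('Q')(W) = Mul(-7, W)
Pow(Pow(Add(47452, Function('Q')(58)), -1), -1) = Pow(Pow(Add(47452, Mul(-7, 58)), -1), -1) = Pow(Pow(Add(47452, -406), -1), -1) = Pow(Pow(47046, -1), -1) = Pow(Rational(1, 47046), -1) = 47046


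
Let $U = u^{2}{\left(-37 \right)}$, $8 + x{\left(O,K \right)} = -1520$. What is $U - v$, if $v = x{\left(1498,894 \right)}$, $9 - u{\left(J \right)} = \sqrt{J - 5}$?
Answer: $1567 - 18 i \sqrt{42} \approx 1567.0 - 116.65 i$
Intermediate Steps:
$u{\left(J \right)} = 9 - \sqrt{-5 + J}$ ($u{\left(J \right)} = 9 - \sqrt{J - 5} = 9 - \sqrt{-5 + J}$)
$x{\left(O,K \right)} = -1528$ ($x{\left(O,K \right)} = -8 - 1520 = -1528$)
$v = -1528$
$U = \left(9 - i \sqrt{42}\right)^{2}$ ($U = \left(9 - \sqrt{-5 - 37}\right)^{2} = \left(9 - \sqrt{-42}\right)^{2} = \left(9 - i \sqrt{42}\right)^{2} \approx 39.0 - 116.65 i$)
$U - v = \left(9 - i \sqrt{42}\right)^{2} - -1528 = \left(9 - i \sqrt{42}\right)^{2} + 1528 = 1528 + \left(9 - i \sqrt{42}\right)^{2}$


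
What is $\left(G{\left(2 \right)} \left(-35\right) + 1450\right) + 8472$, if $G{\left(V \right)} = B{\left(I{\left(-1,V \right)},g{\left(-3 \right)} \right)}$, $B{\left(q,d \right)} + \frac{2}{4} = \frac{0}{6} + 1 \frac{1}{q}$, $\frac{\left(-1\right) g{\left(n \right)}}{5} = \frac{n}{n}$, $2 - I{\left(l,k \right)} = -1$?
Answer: $\frac{59567}{6} \approx 9927.8$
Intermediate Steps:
$I{\left(l,k \right)} = 3$ ($I{\left(l,k \right)} = 2 - -1 = 2 + 1 = 3$)
$g{\left(n \right)} = -5$ ($g{\left(n \right)} = - 5 \frac{n}{n} = \left(-5\right) 1 = -5$)
$B{\left(q,d \right)} = - \frac{1}{2} + \frac{1}{q}$ ($B{\left(q,d \right)} = - \frac{1}{2} + \left(\frac{0}{6} + 1 \frac{1}{q}\right) = - \frac{1}{2} + \left(0 \cdot \frac{1}{6} + \frac{1}{q}\right) = - \frac{1}{2} + \left(0 + \frac{1}{q}\right) = - \frac{1}{2} + \frac{1}{q}$)
$G{\left(V \right)} = - \frac{1}{6}$ ($G{\left(V \right)} = \frac{2 - 3}{2 \cdot 3} = \frac{1}{2} \cdot \frac{1}{3} \left(2 - 3\right) = \frac{1}{2} \cdot \frac{1}{3} \left(-1\right) = - \frac{1}{6}$)
$\left(G{\left(2 \right)} \left(-35\right) + 1450\right) + 8472 = \left(\left(- \frac{1}{6}\right) \left(-35\right) + 1450\right) + 8472 = \left(\frac{35}{6} + 1450\right) + 8472 = \frac{8735}{6} + 8472 = \frac{59567}{6}$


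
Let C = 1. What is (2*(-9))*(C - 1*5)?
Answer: 72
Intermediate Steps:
(2*(-9))*(C - 1*5) = (2*(-9))*(1 - 1*5) = -18*(1 - 5) = -18*(-4) = 72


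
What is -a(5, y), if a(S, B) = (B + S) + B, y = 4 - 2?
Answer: -9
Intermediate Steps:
y = 2
a(S, B) = S + 2*B
-a(5, y) = -(5 + 2*2) = -(5 + 4) = -1*9 = -9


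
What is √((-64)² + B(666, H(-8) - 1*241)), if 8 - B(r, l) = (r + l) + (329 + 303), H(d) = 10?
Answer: √3037 ≈ 55.109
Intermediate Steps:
B(r, l) = -624 - l - r (B(r, l) = 8 - ((r + l) + (329 + 303)) = 8 - ((l + r) + 632) = 8 - (632 + l + r) = 8 + (-632 - l - r) = -624 - l - r)
√((-64)² + B(666, H(-8) - 1*241)) = √((-64)² + (-624 - (10 - 1*241) - 1*666)) = √(4096 + (-624 - (10 - 241) - 666)) = √(4096 + (-624 - 1*(-231) - 666)) = √(4096 + (-624 + 231 - 666)) = √(4096 - 1059) = √3037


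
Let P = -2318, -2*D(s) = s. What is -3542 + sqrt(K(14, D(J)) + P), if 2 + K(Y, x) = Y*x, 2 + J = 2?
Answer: -3542 + 4*I*sqrt(145) ≈ -3542.0 + 48.166*I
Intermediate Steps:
J = 0 (J = -2 + 2 = 0)
D(s) = -s/2
K(Y, x) = -2 + Y*x
-3542 + sqrt(K(14, D(J)) + P) = -3542 + sqrt((-2 + 14*(-1/2*0)) - 2318) = -3542 + sqrt((-2 + 14*0) - 2318) = -3542 + sqrt((-2 + 0) - 2318) = -3542 + sqrt(-2 - 2318) = -3542 + sqrt(-2320) = -3542 + 4*I*sqrt(145)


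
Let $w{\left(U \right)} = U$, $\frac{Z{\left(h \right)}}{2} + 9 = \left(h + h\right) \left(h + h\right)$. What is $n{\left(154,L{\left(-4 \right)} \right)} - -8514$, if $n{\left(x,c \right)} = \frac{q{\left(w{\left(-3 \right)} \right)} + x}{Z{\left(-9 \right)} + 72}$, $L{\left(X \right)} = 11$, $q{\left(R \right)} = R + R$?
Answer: $\frac{2988488}{351} \approx 8514.2$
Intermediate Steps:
$Z{\left(h \right)} = -18 + 8 h^{2}$ ($Z{\left(h \right)} = -18 + 2 \left(h + h\right) \left(h + h\right) = -18 + 2 \cdot 2 h 2 h = -18 + 2 \cdot 4 h^{2} = -18 + 8 h^{2}$)
$q{\left(R \right)} = 2 R$
$n{\left(x,c \right)} = - \frac{1}{117} + \frac{x}{702}$ ($n{\left(x,c \right)} = \frac{2 \left(-3\right) + x}{\left(-18 + 8 \left(-9\right)^{2}\right) + 72} = \frac{-6 + x}{\left(-18 + 8 \cdot 81\right) + 72} = \frac{-6 + x}{\left(-18 + 648\right) + 72} = \frac{-6 + x}{630 + 72} = \frac{-6 + x}{702} = \left(-6 + x\right) \frac{1}{702} = - \frac{1}{117} + \frac{x}{702}$)
$n{\left(154,L{\left(-4 \right)} \right)} - -8514 = \left(- \frac{1}{117} + \frac{1}{702} \cdot 154\right) - -8514 = \left(- \frac{1}{117} + \frac{77}{351}\right) + 8514 = \frac{74}{351} + 8514 = \frac{2988488}{351}$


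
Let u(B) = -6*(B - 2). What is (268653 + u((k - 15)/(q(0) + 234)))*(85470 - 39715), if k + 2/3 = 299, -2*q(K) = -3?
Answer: 5789737725325/471 ≈ 1.2292e+10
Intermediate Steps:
q(K) = 3/2 (q(K) = -½*(-3) = 3/2)
k = 895/3 (k = -⅔ + 299 = 895/3 ≈ 298.33)
u(B) = 12 - 6*B (u(B) = -6*(-2 + B) = 12 - 6*B)
(268653 + u((k - 15)/(q(0) + 234)))*(85470 - 39715) = (268653 + (12 - 6*(895/3 - 15)/(3/2 + 234)))*(85470 - 39715) = (268653 + (12 - 1700/471/2))*45755 = (268653 + (12 - 1700*2/471))*45755 = (268653 + (12 - 6*1700/1413))*45755 = (268653 + (12 - 3400/471))*45755 = (268653 + 2252/471)*45755 = (126537815/471)*45755 = 5789737725325/471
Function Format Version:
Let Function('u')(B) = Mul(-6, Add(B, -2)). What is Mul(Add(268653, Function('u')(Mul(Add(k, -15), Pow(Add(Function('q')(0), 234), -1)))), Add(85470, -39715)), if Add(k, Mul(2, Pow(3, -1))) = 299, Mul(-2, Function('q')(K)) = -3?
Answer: Rational(5789737725325, 471) ≈ 1.2292e+10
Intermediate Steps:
Function('q')(K) = Rational(3, 2) (Function('q')(K) = Mul(Rational(-1, 2), -3) = Rational(3, 2))
k = Rational(895, 3) (k = Add(Rational(-2, 3), 299) = Rational(895, 3) ≈ 298.33)
Function('u')(B) = Add(12, Mul(-6, B)) (Function('u')(B) = Mul(-6, Add(-2, B)) = Add(12, Mul(-6, B)))
Mul(Add(268653, Function('u')(Mul(Add(k, -15), Pow(Add(Function('q')(0), 234), -1)))), Add(85470, -39715)) = Mul(Add(268653, Add(12, Mul(-6, Mul(Add(Rational(895, 3), -15), Pow(Add(Rational(3, 2), 234), -1))))), Add(85470, -39715)) = Mul(Add(268653, Add(12, Mul(-6, Mul(Rational(850, 3), Pow(Rational(471, 2), -1))))), 45755) = Mul(Add(268653, Add(12, Mul(-6, Mul(Rational(850, 3), Rational(2, 471))))), 45755) = Mul(Add(268653, Add(12, Mul(-6, Rational(1700, 1413)))), 45755) = Mul(Add(268653, Add(12, Rational(-3400, 471))), 45755) = Mul(Add(268653, Rational(2252, 471)), 45755) = Mul(Rational(126537815, 471), 45755) = Rational(5789737725325, 471)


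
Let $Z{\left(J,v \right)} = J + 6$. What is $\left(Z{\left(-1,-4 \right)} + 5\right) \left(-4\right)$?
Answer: $-40$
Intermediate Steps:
$Z{\left(J,v \right)} = 6 + J$
$\left(Z{\left(-1,-4 \right)} + 5\right) \left(-4\right) = \left(\left(6 - 1\right) + 5\right) \left(-4\right) = \left(5 + 5\right) \left(-4\right) = 10 \left(-4\right) = -40$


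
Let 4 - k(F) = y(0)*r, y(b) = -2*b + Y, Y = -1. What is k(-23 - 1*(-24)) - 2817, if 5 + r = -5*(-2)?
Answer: -2808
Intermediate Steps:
r = 5 (r = -5 - 5*(-2) = -5 + 10 = 5)
y(b) = -1 - 2*b (y(b) = -2*b - 1 = -1 - 2*b)
k(F) = 9 (k(F) = 4 - (-1 - 2*0)*5 = 4 - (-1 + 0)*5 = 4 - (-1)*5 = 4 - 1*(-5) = 4 + 5 = 9)
k(-23 - 1*(-24)) - 2817 = 9 - 2817 = -2808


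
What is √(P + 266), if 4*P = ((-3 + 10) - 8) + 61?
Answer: √281 ≈ 16.763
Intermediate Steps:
P = 15 (P = (((-3 + 10) - 8) + 61)/4 = ((7 - 8) + 61)/4 = (-1 + 61)/4 = (¼)*60 = 15)
√(P + 266) = √(15 + 266) = √281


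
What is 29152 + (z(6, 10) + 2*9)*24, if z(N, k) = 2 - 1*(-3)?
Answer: 29704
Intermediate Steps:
z(N, k) = 5 (z(N, k) = 2 + 3 = 5)
29152 + (z(6, 10) + 2*9)*24 = 29152 + (5 + 2*9)*24 = 29152 + (5 + 18)*24 = 29152 + 23*24 = 29152 + 552 = 29704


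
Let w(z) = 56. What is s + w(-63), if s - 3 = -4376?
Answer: -4317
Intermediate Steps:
s = -4373 (s = 3 - 4376 = -4373)
s + w(-63) = -4373 + 56 = -4317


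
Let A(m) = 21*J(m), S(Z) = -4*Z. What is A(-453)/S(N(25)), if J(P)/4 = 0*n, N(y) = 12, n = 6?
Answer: 0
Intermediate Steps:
J(P) = 0 (J(P) = 4*(0*6) = 4*0 = 0)
A(m) = 0 (A(m) = 21*0 = 0)
A(-453)/S(N(25)) = 0/((-4*12)) = 0/(-48) = 0*(-1/48) = 0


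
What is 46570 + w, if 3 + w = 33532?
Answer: 80099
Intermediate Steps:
w = 33529 (w = -3 + 33532 = 33529)
46570 + w = 46570 + 33529 = 80099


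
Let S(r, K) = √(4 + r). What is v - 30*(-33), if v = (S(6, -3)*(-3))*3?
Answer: 990 - 9*√10 ≈ 961.54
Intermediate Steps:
v = -9*√10 (v = (√(4 + 6)*(-3))*3 = (√10*(-3))*3 = -3*√10*3 = -9*√10 ≈ -28.461)
v - 30*(-33) = -9*√10 - 30*(-33) = -9*√10 + 990 = 990 - 9*√10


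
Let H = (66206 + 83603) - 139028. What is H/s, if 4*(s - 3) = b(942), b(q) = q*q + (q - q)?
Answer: 10781/221844 ≈ 0.048597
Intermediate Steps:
H = 10781 (H = 149809 - 139028 = 10781)
b(q) = q² (b(q) = q² + 0 = q²)
s = 221844 (s = 3 + (¼)*942² = 3 + (¼)*887364 = 3 + 221841 = 221844)
H/s = 10781/221844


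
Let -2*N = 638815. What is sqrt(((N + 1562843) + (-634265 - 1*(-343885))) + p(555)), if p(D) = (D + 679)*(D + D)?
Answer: sqrt(9291182)/2 ≈ 1524.1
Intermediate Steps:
p(D) = 2*D*(679 + D) (p(D) = (679 + D)*(2*D) = 2*D*(679 + D))
N = -638815/2 (N = -1/2*638815 = -638815/2 ≈ -3.1941e+5)
sqrt(((N + 1562843) + (-634265 - 1*(-343885))) + p(555)) = sqrt(((-638815/2 + 1562843) + (-634265 - 1*(-343885))) + 2*555*(679 + 555)) = sqrt((2486871/2 + (-634265 + 343885)) + 2*555*1234) = sqrt((2486871/2 - 290380) + 1369740) = sqrt(1906111/2 + 1369740) = sqrt(4645591/2) = sqrt(9291182)/2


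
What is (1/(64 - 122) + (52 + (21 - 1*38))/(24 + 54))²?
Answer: 238144/1279161 ≈ 0.18617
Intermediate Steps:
(1/(64 - 122) + (52 + (21 - 1*38))/(24 + 54))² = (1/(-58) + (52 + (21 - 38))/78)² = (-1/58 + (52 - 17)*(1/78))² = (-1/58 + 35*(1/78))² = (-1/58 + 35/78)² = (488/1131)² = 238144/1279161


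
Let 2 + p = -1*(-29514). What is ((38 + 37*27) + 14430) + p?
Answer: 44979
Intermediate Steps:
p = 29512 (p = -2 - 1*(-29514) = -2 + 29514 = 29512)
((38 + 37*27) + 14430) + p = ((38 + 37*27) + 14430) + 29512 = ((38 + 999) + 14430) + 29512 = (1037 + 14430) + 29512 = 15467 + 29512 = 44979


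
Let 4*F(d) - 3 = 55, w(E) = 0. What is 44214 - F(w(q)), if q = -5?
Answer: 88399/2 ≈ 44200.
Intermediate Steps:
F(d) = 29/2 (F(d) = 3/4 + (1/4)*55 = 3/4 + 55/4 = 29/2)
44214 - F(w(q)) = 44214 - 1*29/2 = 44214 - 29/2 = 88399/2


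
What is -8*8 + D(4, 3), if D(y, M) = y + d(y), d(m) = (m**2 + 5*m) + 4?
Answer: -20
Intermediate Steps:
d(m) = 4 + m**2 + 5*m
D(y, M) = 4 + y**2 + 6*y (D(y, M) = y + (4 + y**2 + 5*y) = 4 + y**2 + 6*y)
-8*8 + D(4, 3) = -8*8 + (4 + 4**2 + 6*4) = -64 + (4 + 16 + 24) = -64 + 44 = -20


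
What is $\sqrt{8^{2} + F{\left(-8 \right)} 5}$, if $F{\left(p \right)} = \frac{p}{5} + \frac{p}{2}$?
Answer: $6$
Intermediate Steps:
$F{\left(p \right)} = \frac{7 p}{10}$ ($F{\left(p \right)} = p \frac{1}{5} + p \frac{1}{2} = \frac{p}{5} + \frac{p}{2} = \frac{7 p}{10}$)
$\sqrt{8^{2} + F{\left(-8 \right)} 5} = \sqrt{8^{2} + \frac{7}{10} \left(-8\right) 5} = \sqrt{64 - 28} = \sqrt{36} = 6$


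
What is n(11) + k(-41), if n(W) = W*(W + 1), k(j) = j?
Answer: 91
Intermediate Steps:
n(W) = W*(1 + W)
n(11) + k(-41) = 11*(1 + 11) - 41 = 11*12 - 41 = 132 - 41 = 91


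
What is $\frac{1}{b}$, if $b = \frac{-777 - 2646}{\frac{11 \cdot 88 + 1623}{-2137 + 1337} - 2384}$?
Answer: $\frac{636597}{912800} \approx 0.69741$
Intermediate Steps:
$b = \frac{912800}{636597}$ ($b = - \frac{3423}{\frac{968 + 1623}{-800} - 2384} = - \frac{3423}{2591 \left(- \frac{1}{800}\right) - 2384} = - \frac{3423}{- \frac{2591}{800} - 2384} = - \frac{3423}{- \frac{1909791}{800}} = \left(-3423\right) \left(- \frac{800}{1909791}\right) = \frac{912800}{636597} \approx 1.4339$)
$\frac{1}{b} = \frac{1}{\frac{912800}{636597}} = \frac{636597}{912800}$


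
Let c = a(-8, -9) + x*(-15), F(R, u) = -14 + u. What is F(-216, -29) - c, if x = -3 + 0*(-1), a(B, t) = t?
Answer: -79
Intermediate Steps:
x = -3 (x = -3 + 0 = -3)
c = 36 (c = -9 - 3*(-15) = -9 + 45 = 36)
F(-216, -29) - c = (-14 - 29) - 1*36 = -43 - 36 = -79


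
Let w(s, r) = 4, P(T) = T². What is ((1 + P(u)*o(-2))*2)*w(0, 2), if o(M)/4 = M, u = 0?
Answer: 8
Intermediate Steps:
o(M) = 4*M
((1 + P(u)*o(-2))*2)*w(0, 2) = ((1 + 0²*(4*(-2)))*2)*4 = ((1 + 0*(-8))*2)*4 = ((1 + 0)*2)*4 = (1*2)*4 = 2*4 = 8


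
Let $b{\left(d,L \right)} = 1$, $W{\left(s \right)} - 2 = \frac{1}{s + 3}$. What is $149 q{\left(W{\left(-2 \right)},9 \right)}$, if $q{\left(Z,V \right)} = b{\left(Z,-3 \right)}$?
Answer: $149$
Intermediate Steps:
$W{\left(s \right)} = 2 + \frac{1}{3 + s}$ ($W{\left(s \right)} = 2 + \frac{1}{s + 3} = 2 + \frac{1}{3 + s}$)
$q{\left(Z,V \right)} = 1$
$149 q{\left(W{\left(-2 \right)},9 \right)} = 149 \cdot 1 = 149$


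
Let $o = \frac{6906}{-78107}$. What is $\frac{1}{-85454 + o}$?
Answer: $- \frac{78107}{6674562484} \approx -1.1702 \cdot 10^{-5}$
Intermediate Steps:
$o = - \frac{6906}{78107}$ ($o = 6906 \left(- \frac{1}{78107}\right) = - \frac{6906}{78107} \approx -0.088417$)
$\frac{1}{-85454 + o} = \frac{1}{-85454 - \frac{6906}{78107}} = \frac{1}{- \frac{6674562484}{78107}} = - \frac{78107}{6674562484}$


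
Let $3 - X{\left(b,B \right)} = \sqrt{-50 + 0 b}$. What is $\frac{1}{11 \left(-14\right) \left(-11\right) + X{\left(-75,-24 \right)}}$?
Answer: $\frac{1697}{2879859} + \frac{5 i \sqrt{2}}{2879859} \approx 0.00058926 + 2.4554 \cdot 10^{-6} i$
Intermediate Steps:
$X{\left(b,B \right)} = 3 - 5 i \sqrt{2}$ ($X{\left(b,B \right)} = 3 - \sqrt{-50 + 0 b} = 3 - \sqrt{-50 + 0} = 3 - \sqrt{-50} = 3 - 5 i \sqrt{2}$)
$\frac{1}{11 \left(-14\right) \left(-11\right) + X{\left(-75,-24 \right)}} = \frac{1}{11 \left(-14\right) \left(-11\right) + \left(3 - 5 i \sqrt{2}\right)} = \frac{1}{\left(-154\right) \left(-11\right) + \left(3 - 5 i \sqrt{2}\right)} = \frac{1}{1694 + \left(3 - 5 i \sqrt{2}\right)} = \frac{1}{1697 - 5 i \sqrt{2}}$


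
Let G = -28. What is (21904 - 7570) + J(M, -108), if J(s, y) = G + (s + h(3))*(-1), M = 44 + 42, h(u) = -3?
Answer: 14223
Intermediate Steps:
M = 86
J(s, y) = -25 - s (J(s, y) = -28 + (s - 3)*(-1) = -28 + (-3 + s)*(-1) = -28 + (3 - s) = -25 - s)
(21904 - 7570) + J(M, -108) = (21904 - 7570) + (-25 - 1*86) = 14334 + (-25 - 86) = 14334 - 111 = 14223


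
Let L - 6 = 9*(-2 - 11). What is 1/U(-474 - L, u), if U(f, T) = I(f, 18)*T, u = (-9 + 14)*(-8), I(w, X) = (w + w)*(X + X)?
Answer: 1/1045440 ≈ 9.5654e-7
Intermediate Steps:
I(w, X) = 4*X*w (I(w, X) = (2*w)*(2*X) = 4*X*w)
L = -111 (L = 6 + 9*(-2 - 11) = 6 + 9*(-13) = 6 - 117 = -111)
u = -40 (u = 5*(-8) = -40)
U(f, T) = 72*T*f (U(f, T) = (4*18*f)*T = (72*f)*T = 72*T*f)
1/U(-474 - L, u) = 1/(72*(-40)*(-474 - 1*(-111))) = 1/(72*(-40)*(-474 + 111)) = 1/(72*(-40)*(-363)) = 1/1045440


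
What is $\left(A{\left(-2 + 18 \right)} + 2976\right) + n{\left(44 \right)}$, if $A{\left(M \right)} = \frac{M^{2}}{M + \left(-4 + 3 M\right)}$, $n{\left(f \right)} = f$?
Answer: $\frac{45364}{15} \approx 3024.3$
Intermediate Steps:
$A{\left(M \right)} = \frac{M^{2}}{-4 + 4 M}$
$\left(A{\left(-2 + 18 \right)} + 2976\right) + n{\left(44 \right)} = \left(\frac{\left(-2 + 18\right)^{2}}{4 \left(-1 + \left(-2 + 18\right)\right)} + 2976\right) + 44 = \left(\frac{16^{2}}{4 \left(-1 + 16\right)} + 2976\right) + 44 = \left(\frac{1}{4} \cdot 256 \cdot \frac{1}{15} + 2976\right) + 44 = \left(\frac{64}{15} + 2976\right) + 44 = \frac{44704}{15} + 44 = \frac{45364}{15}$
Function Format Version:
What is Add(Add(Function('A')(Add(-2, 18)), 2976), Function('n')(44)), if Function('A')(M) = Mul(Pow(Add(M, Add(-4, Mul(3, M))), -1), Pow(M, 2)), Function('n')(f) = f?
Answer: Rational(45364, 15) ≈ 3024.3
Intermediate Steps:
Function('A')(M) = Mul(Pow(M, 2), Pow(Add(-4, Mul(4, M)), -1)) (Function('A')(M) = Mul(Pow(Add(-4, Mul(4, M)), -1), Pow(M, 2)) = Mul(Pow(M, 2), Pow(Add(-4, Mul(4, M)), -1)))
Add(Add(Function('A')(Add(-2, 18)), 2976), Function('n')(44)) = Add(Add(Mul(Rational(1, 4), Pow(Add(-2, 18), 2), Pow(Add(-1, Add(-2, 18)), -1)), 2976), 44) = Add(Add(Mul(Rational(1, 4), Pow(16, 2), Pow(Add(-1, 16), -1)), 2976), 44) = Add(Add(Mul(Rational(1, 4), 256, Pow(15, -1)), 2976), 44) = Add(Add(Mul(Rational(1, 4), 256, Rational(1, 15)), 2976), 44) = Add(Add(Rational(64, 15), 2976), 44) = Add(Rational(44704, 15), 44) = Rational(45364, 15)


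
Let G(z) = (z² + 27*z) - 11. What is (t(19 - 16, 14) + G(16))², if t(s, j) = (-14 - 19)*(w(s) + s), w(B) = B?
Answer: 229441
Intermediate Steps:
t(s, j) = -66*s (t(s, j) = (-14 - 19)*(s + s) = -66*s)
G(z) = -11 + z² + 27*z
(t(19 - 16, 14) + G(16))² = (-66*(19 - 16) + (-11 + 16² + 27*16))² = (-66*3 + (-11 + 256 + 432))² = (-198 + 677)² = 479² = 229441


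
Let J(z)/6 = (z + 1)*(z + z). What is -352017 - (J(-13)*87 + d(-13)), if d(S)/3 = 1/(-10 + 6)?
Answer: -2059521/4 ≈ -5.1488e+5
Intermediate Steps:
J(z) = 12*z*(1 + z) (J(z) = 6*((z + 1)*(z + z)) = 6*((1 + z)*(2*z)) = 6*(2*z*(1 + z)) = 12*z*(1 + z))
d(S) = -¾ (d(S) = 3/(-10 + 6) = 3/(-4) = 3*(-¼) = -¾)
-352017 - (J(-13)*87 + d(-13)) = -352017 - ((12*(-13)*(1 - 13))*87 - ¾) = -352017 - ((12*(-13)*(-12))*87 - ¾) = -352017 - (1872*87 - ¾) = -352017 - (162864 - ¾) = -352017 - 1*651453/4 = -352017 - 651453/4 = -2059521/4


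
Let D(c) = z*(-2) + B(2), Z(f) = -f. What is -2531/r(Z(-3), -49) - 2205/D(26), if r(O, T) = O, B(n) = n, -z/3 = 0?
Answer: -11677/6 ≈ -1946.2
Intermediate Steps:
z = 0 (z = -3*0 = 0)
D(c) = 2 (D(c) = 0*(-2) + 2 = 0 + 2 = 2)
-2531/r(Z(-3), -49) - 2205/D(26) = -2531/((-1*(-3))) - 2205/2 = -2531/3 - 2205*½ = -2531*⅓ - 2205/2 = -2531/3 - 2205/2 = -11677/6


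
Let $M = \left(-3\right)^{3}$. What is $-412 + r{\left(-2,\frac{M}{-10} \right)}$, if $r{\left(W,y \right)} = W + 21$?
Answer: $-393$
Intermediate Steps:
$M = -27$
$r{\left(W,y \right)} = 21 + W$
$-412 + r{\left(-2,\frac{M}{-10} \right)} = -412 + \left(21 - 2\right) = -412 + 19 = -393$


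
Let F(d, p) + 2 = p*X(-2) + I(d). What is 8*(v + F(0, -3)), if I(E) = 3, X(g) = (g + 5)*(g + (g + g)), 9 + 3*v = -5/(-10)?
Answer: 1252/3 ≈ 417.33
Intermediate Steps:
v = -17/6 (v = -3 + (-5/(-10))/3 = -3 + (-5*(-⅒))/3 = -3 + (⅓)*(½) = -3 + ⅙ = -17/6 ≈ -2.8333)
X(g) = 3*g*(5 + g) (X(g) = (5 + g)*(g + 2*g) = (5 + g)*(3*g) = 3*g*(5 + g))
F(d, p) = 1 - 18*p (F(d, p) = -2 + (p*(3*(-2)*(5 - 2)) + 3) = -2 + (p*(3*(-2)*3) + 3) = -2 + (p*(-18) + 3) = -2 + (-18*p + 3) = -2 + (3 - 18*p) = 1 - 18*p)
8*(v + F(0, -3)) = 8*(-17/6 + (1 - 18*(-3))) = 8*(-17/6 + (1 + 54)) = 8*(-17/6 + 55) = 8*(313/6) = 1252/3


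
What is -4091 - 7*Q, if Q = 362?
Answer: -6625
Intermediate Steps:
-4091 - 7*Q = -4091 - 7*362 = -4091 - 1*2534 = -4091 - 2534 = -6625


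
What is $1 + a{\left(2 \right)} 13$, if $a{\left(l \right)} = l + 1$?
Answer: $40$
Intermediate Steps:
$a{\left(l \right)} = 1 + l$
$1 + a{\left(2 \right)} 13 = 1 + \left(1 + 2\right) 13 = 1 + 3 \cdot 13 = 1 + 39 = 40$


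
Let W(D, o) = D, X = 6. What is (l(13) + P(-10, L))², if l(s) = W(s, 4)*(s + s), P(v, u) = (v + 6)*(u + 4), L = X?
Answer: 88804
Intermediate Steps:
L = 6
P(v, u) = (4 + u)*(6 + v) (P(v, u) = (6 + v)*(4 + u) = (4 + u)*(6 + v))
l(s) = 2*s² (l(s) = s*(s + s) = s*(2*s) = 2*s²)
(l(13) + P(-10, L))² = (2*13² + (24 + 4*(-10) + 6*6 + 6*(-10)))² = (2*169 + (24 - 40 + 36 - 60))² = (338 - 40)² = 298² = 88804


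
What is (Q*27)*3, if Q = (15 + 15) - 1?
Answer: 2349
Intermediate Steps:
Q = 29 (Q = 30 - 1 = 29)
(Q*27)*3 = (29*27)*3 = 783*3 = 2349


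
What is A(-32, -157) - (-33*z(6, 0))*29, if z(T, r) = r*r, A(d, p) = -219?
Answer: -219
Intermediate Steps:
z(T, r) = r²
A(-32, -157) - (-33*z(6, 0))*29 = -219 - (-33*0²)*29 = -219 - (-33*0)*29 = -219 - 0*29 = -219 - 1*0 = -219 + 0 = -219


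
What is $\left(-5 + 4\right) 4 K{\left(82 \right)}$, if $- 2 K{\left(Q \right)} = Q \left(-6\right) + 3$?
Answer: $-978$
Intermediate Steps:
$K{\left(Q \right)} = - \frac{3}{2} + 3 Q$ ($K{\left(Q \right)} = - \frac{Q \left(-6\right) + 3}{2} = - \frac{- 6 Q + 3}{2} = - \frac{3 - 6 Q}{2} = - \frac{3}{2} + 3 Q$)
$\left(-5 + 4\right) 4 K{\left(82 \right)} = \left(-5 + 4\right) 4 \left(- \frac{3}{2} + 3 \cdot 82\right) = \left(-1\right) 4 \left(- \frac{3}{2} + 246\right) = \left(-4\right) \frac{489}{2} = -978$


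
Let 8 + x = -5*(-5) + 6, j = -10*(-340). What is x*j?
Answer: 78200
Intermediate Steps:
j = 3400
x = 23 (x = -8 + (-5*(-5) + 6) = -8 + (25 + 6) = -8 + 31 = 23)
x*j = 23*3400 = 78200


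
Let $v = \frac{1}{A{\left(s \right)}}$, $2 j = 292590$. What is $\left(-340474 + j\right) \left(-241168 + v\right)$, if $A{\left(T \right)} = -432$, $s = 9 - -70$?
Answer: $\frac{20230456977283}{432} \approx 4.683 \cdot 10^{10}$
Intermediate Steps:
$s = 79$ ($s = 9 + 70 = 79$)
$j = 146295$ ($j = \frac{1}{2} \cdot 292590 = 146295$)
$v = - \frac{1}{432}$ ($v = \frac{1}{-432} = - \frac{1}{432} \approx -0.0023148$)
$\left(-340474 + j\right) \left(-241168 + v\right) = \left(-340474 + 146295\right) \left(-241168 - \frac{1}{432}\right) = \left(-194179\right) \left(- \frac{104184577}{432}\right) = \frac{20230456977283}{432}$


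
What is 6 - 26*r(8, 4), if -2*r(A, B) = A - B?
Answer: 58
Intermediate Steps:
r(A, B) = B/2 - A/2 (r(A, B) = -(A - B)/2 = B/2 - A/2)
6 - 26*r(8, 4) = 6 - 26*((1/2)*4 - 1/2*8) = 6 - 26*(2 - 4) = 6 - 26*(-2) = 6 + 52 = 58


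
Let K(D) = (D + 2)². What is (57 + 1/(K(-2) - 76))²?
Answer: 18757561/5776 ≈ 3247.5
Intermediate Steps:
K(D) = (2 + D)²
(57 + 1/(K(-2) - 76))² = (57 + 1/((2 - 2)² - 76))² = (57 + 1/(0² - 76))² = (57 + 1/(0 - 76))² = (57 + 1/(-76))² = (57 - 1/76)² = (4331/76)² = 18757561/5776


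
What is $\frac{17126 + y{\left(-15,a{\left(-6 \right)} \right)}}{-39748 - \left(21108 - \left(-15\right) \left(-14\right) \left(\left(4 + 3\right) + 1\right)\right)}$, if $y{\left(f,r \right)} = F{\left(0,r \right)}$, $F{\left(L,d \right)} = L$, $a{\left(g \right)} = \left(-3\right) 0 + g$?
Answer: $- \frac{8563}{29588} \approx -0.28941$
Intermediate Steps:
$a{\left(g \right)} = g$ ($a{\left(g \right)} = 0 + g = g$)
$y{\left(f,r \right)} = 0$
$\frac{17126 + y{\left(-15,a{\left(-6 \right)} \right)}}{-39748 - \left(21108 - \left(-15\right) \left(-14\right) \left(\left(4 + 3\right) + 1\right)\right)} = \frac{17126 + 0}{-39748 - \left(21108 - \left(-15\right) \left(-14\right) \left(\left(4 + 3\right) + 1\right)\right)} = \frac{17126}{-39748 - \left(21108 - 210 \left(7 + 1\right)\right)} = \frac{17126}{-39748 + \left(210 \cdot 8 - 21108\right)} = \frac{17126}{-39748 + \left(1680 - 21108\right)} = \frac{17126}{-39748 - 19428} = \frac{17126}{-59176} = 17126 \left(- \frac{1}{59176}\right) = - \frac{8563}{29588}$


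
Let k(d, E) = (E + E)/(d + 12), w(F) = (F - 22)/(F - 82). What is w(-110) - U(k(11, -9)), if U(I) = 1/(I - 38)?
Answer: 2545/3568 ≈ 0.71328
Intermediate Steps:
w(F) = (-22 + F)/(-82 + F)
k(d, E) = 2*E/(12 + d) (k(d, E) = (2*E)/(12 + d) = 2*E/(12 + d))
U(I) = 1/(-38 + I)
w(-110) - U(k(11, -9)) = (-22 - 110)/(-82 - 110) - 1/(-38 + 2*(-9)/(12 + 11)) = -132/(-192) - 1/(-38 + 2*(-9)/23) = -1/192*(-132) - 1/(-38 + 2*(-9)*(1/23)) = 11/16 - 1/(-38 - 18/23) = 11/16 - 1/(-892/23) = 11/16 - 1*(-23/892) = 11/16 + 23/892 = 2545/3568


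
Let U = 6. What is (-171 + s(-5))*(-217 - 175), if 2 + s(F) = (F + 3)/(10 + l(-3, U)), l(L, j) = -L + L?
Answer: 339472/5 ≈ 67894.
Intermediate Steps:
l(L, j) = 0
s(F) = -17/10 + F/10 (s(F) = -2 + (F + 3)/(10 + 0) = -2 + (3 + F)/10 = -2 + (3 + F)*(1/10) = -2 + (3/10 + F/10) = -17/10 + F/10)
(-171 + s(-5))*(-217 - 175) = (-171 + (-17/10 + (1/10)*(-5)))*(-217 - 175) = (-171 + (-17/10 - 1/2))*(-392) = (-171 - 11/5)*(-392) = -866/5*(-392) = 339472/5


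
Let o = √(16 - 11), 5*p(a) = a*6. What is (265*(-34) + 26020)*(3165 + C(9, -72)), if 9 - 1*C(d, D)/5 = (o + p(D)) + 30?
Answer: 59398920 - 85050*√5 ≈ 5.9209e+7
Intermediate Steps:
p(a) = 6*a/5 (p(a) = (a*6)/5 = (6*a)/5 = 6*a/5)
o = √5 ≈ 2.2361
C(d, D) = -105 - 6*D - 5*√5 (C(d, D) = 45 - 5*((√5 + 6*D/5) + 30) = 45 - 5*(30 + √5 + 6*D/5) = 45 + (-150 - 6*D - 5*√5) = -105 - 6*D - 5*√5)
(265*(-34) + 26020)*(3165 + C(9, -72)) = (265*(-34) + 26020)*(3165 + (-105 - 6*(-72) - 5*√5)) = (-9010 + 26020)*(3165 + (-105 + 432 - 5*√5)) = 17010*(3165 + (327 - 5*√5)) = 17010*(3492 - 5*√5) = 59398920 - 85050*√5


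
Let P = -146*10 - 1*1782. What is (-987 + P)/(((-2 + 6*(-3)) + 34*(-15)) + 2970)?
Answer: -4229/2440 ≈ -1.7332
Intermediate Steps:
P = -3242 (P = -1460 - 1782 = -3242)
(-987 + P)/(((-2 + 6*(-3)) + 34*(-15)) + 2970) = (-987 - 3242)/(((-2 + 6*(-3)) + 34*(-15)) + 2970) = -4229/(((-2 - 18) - 510) + 2970) = -4229/((-20 - 510) + 2970) = -4229/(-530 + 2970) = -4229/2440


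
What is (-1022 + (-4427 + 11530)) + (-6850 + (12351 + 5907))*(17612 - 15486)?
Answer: 24259489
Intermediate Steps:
(-1022 + (-4427 + 11530)) + (-6850 + (12351 + 5907))*(17612 - 15486) = (-1022 + 7103) + (-6850 + 18258)*2126 = 6081 + 11408*2126 = 6081 + 24253408 = 24259489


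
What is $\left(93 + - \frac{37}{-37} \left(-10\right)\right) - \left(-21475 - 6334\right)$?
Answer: $27892$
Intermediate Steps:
$\left(93 + - \frac{37}{-37} \left(-10\right)\right) - \left(-21475 - 6334\right) = \left(93 + \left(-37\right) \left(- \frac{1}{37}\right) \left(-10\right)\right) - -27809 = \left(93 + 1 \left(-10\right)\right) + 27809 = \left(93 - 10\right) + 27809 = 83 + 27809 = 27892$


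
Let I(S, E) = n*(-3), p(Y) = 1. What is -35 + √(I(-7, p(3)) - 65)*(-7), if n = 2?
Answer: -35 - 7*I*√71 ≈ -35.0 - 58.983*I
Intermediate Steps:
I(S, E) = -6 (I(S, E) = 2*(-3) = -6)
-35 + √(I(-7, p(3)) - 65)*(-7) = -35 + √(-6 - 65)*(-7) = -35 + √(-71)*(-7) = -35 + (I*√71)*(-7) = -35 - 7*I*√71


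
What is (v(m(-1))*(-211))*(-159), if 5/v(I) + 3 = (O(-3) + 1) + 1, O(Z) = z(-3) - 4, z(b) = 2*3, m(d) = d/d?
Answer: 167745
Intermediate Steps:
m(d) = 1
z(b) = 6
O(Z) = 2 (O(Z) = 6 - 4 = 2)
v(I) = 5 (v(I) = 5/(-3 + ((2 + 1) + 1)) = 5/(-3 + (3 + 1)) = 5/(-3 + 4) = 5/1 = 5*1 = 5)
(v(m(-1))*(-211))*(-159) = (5*(-211))*(-159) = -1055*(-159) = 167745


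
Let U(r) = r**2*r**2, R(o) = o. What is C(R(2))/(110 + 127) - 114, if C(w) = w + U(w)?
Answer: -9000/79 ≈ -113.92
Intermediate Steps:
U(r) = r**4
C(w) = w + w**4
C(R(2))/(110 + 127) - 114 = (2 + 2**4)/(110 + 127) - 114 = (2 + 16)/237 - 114 = (1/237)*18 - 114 = 6/79 - 114 = -9000/79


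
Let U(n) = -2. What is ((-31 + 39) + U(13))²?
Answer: 36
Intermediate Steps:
((-31 + 39) + U(13))² = ((-31 + 39) - 2)² = (8 - 2)² = 6² = 36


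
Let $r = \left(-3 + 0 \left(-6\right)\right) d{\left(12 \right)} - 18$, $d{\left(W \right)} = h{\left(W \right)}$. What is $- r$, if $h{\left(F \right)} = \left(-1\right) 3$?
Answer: $9$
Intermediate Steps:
$h{\left(F \right)} = -3$
$d{\left(W \right)} = -3$
$r = -9$ ($r = \left(-3 + 0 \left(-6\right)\right) \left(-3\right) - 18 = \left(-3 + 0\right) \left(-3\right) - 18 = \left(-3\right) \left(-3\right) - 18 = 9 - 18 = -9$)
$- r = \left(-1\right) \left(-9\right) = 9$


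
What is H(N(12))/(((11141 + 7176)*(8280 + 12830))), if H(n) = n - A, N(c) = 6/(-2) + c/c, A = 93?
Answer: -19/77334374 ≈ -2.4569e-7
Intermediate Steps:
N(c) = -2 (N(c) = 6*(-½) + 1 = -3 + 1 = -2)
H(n) = -93 + n (H(n) = n - 1*93 = n - 93 = -93 + n)
H(N(12))/(((11141 + 7176)*(8280 + 12830))) = (-93 - 2)/(((11141 + 7176)*(8280 + 12830))) = -95/(18317*21110) = -95/386671870 = -95*1/386671870 = -19/77334374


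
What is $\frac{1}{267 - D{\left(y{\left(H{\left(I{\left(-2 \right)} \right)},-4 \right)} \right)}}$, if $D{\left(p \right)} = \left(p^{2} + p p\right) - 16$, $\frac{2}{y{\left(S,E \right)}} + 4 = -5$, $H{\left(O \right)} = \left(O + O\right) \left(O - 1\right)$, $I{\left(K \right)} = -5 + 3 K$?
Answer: $\frac{81}{22915} \approx 0.0035348$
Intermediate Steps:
$H{\left(O \right)} = 2 O \left(-1 + O\right)$
$y{\left(S,E \right)} = - \frac{2}{9}$ ($y{\left(S,E \right)} = \frac{2}{-4 - 5} = \frac{2}{-9} = 2 \left(- \frac{1}{9}\right) = - \frac{2}{9}$)
$D{\left(p \right)} = -16 + 2 p^{2}$ ($D{\left(p \right)} = \left(p^{2} + p^{2}\right) - 16 = 2 p^{2} - 16 = -16 + 2 p^{2}$)
$\frac{1}{267 - D{\left(y{\left(H{\left(I{\left(-2 \right)} \right)},-4 \right)} \right)}} = \frac{1}{267 - \left(-16 + 2 \left(- \frac{2}{9}\right)^{2}\right)} = \frac{1}{267 - \left(-16 + 2 \cdot \frac{4}{81}\right)} = \frac{1}{267 - \left(-16 + \frac{8}{81}\right)} = \frac{1}{267 - - \frac{1288}{81}} = \frac{1}{267 + \frac{1288}{81}} = \frac{1}{\frac{22915}{81}} = \frac{81}{22915}$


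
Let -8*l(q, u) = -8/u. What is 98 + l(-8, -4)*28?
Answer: 91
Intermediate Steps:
l(q, u) = 1/u (l(q, u) = -(-1)/u = 1/u)
98 + l(-8, -4)*28 = 98 + 28/(-4) = 98 - ¼*28 = 98 - 7 = 91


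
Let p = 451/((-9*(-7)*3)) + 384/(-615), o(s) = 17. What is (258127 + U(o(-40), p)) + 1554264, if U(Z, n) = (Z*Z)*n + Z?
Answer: 70241475967/38745 ≈ 1.8129e+6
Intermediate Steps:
p = 68263/38745 (p = 451/((63*3)) + 384*(-1/615) = 451/189 - 128/205 = 68263/38745 ≈ 1.7619)
U(Z, n) = Z + n*Z**2 (U(Z, n) = Z**2*n + Z = n*Z**2 + Z = Z + n*Z**2)
(258127 + U(o(-40), p)) + 1554264 = (258127 + 17*(1 + 17*(68263/38745))) + 1554264 = (258127 + 17*(1 + 1160471/38745)) + 1554264 = (258127 + 17*(1199216/38745)) + 1554264 = (258127 + 20386672/38745) + 1554264 = 10021517287/38745 + 1554264 = 70241475967/38745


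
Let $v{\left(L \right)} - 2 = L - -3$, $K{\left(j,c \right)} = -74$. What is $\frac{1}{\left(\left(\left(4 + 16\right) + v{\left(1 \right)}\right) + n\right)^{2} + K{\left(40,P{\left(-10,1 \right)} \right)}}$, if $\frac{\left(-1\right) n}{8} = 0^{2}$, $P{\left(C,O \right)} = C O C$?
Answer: $\frac{1}{602} \approx 0.0016611$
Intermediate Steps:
$P{\left(C,O \right)} = O C^{2}$
$v{\left(L \right)} = 5 + L$ ($v{\left(L \right)} = 2 + \left(L - -3\right) = 2 + \left(L + 3\right) = 2 + \left(3 + L\right) = 5 + L$)
$n = 0$ ($n = - 8 \cdot 0^{2} = \left(-8\right) 0 = 0$)
$\frac{1}{\left(\left(\left(4 + 16\right) + v{\left(1 \right)}\right) + n\right)^{2} + K{\left(40,P{\left(-10,1 \right)} \right)}} = \frac{1}{\left(\left(\left(4 + 16\right) + \left(5 + 1\right)\right) + 0\right)^{2} - 74} = \frac{1}{\left(\left(20 + 6\right) + 0\right)^{2} - 74} = \frac{1}{\left(26 + 0\right)^{2} - 74} = \frac{1}{26^{2} - 74} = \frac{1}{676 - 74} = \frac{1}{602}$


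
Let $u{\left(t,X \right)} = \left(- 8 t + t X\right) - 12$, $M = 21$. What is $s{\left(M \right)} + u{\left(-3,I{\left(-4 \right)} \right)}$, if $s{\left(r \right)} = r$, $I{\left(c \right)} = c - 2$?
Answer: $51$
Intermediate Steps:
$I{\left(c \right)} = -2 + c$ ($I{\left(c \right)} = c - 2 = -2 + c$)
$u{\left(t,X \right)} = -12 - 8 t + X t$ ($u{\left(t,X \right)} = \left(- 8 t + X t\right) - 12 = -12 - 8 t + X t$)
$s{\left(M \right)} + u{\left(-3,I{\left(-4 \right)} \right)} = 21 - \left(-12 - \left(-2 - 4\right) \left(-3\right)\right) = 21 - -30 = 21 + \left(-12 + 24 + 18\right) = 21 + 30 = 51$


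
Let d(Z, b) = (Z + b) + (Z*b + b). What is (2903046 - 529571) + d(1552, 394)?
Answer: 2987303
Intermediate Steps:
d(Z, b) = Z + 2*b + Z*b (d(Z, b) = (Z + b) + (b + Z*b) = Z + 2*b + Z*b)
(2903046 - 529571) + d(1552, 394) = (2903046 - 529571) + (1552 + 2*394 + 1552*394) = 2373475 + (1552 + 788 + 611488) = 2373475 + 613828 = 2987303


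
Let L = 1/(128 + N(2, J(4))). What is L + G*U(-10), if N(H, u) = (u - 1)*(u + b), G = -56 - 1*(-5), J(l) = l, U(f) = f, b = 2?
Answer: 74461/146 ≈ 510.01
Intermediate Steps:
G = -51 (G = -56 + 5 = -51)
N(H, u) = (-1 + u)*(2 + u) (N(H, u) = (u - 1)*(u + 2) = (-1 + u)*(2 + u))
L = 1/146 (L = 1/(128 + (-2 + 4 + 4**2)) = 1/(128 + (-2 + 4 + 16)) = 1/(128 + 18) = 1/146 ≈ 0.0068493)
L + G*U(-10) = 1/146 - 51*(-10) = 1/146 + 510 = 74461/146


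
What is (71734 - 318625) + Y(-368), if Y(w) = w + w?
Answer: -247627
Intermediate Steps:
Y(w) = 2*w
(71734 - 318625) + Y(-368) = (71734 - 318625) + 2*(-368) = -246891 - 736 = -247627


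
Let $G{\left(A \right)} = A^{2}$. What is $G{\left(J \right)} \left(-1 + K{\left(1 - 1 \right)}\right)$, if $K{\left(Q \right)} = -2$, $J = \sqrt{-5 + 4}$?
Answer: $3$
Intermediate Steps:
$J = i$ ($J = \sqrt{-1} = i \approx 1.0 i$)
$G{\left(J \right)} \left(-1 + K{\left(1 - 1 \right)}\right) = i^{2} \left(-1 - 2\right) = \left(-1\right) \left(-3\right) = 3$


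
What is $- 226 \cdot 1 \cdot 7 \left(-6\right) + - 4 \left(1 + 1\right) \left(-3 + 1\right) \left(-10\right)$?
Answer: $9332$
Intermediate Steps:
$- 226 \cdot 1 \cdot 7 \left(-6\right) + - 4 \left(1 + 1\right) \left(-3 + 1\right) \left(-10\right) = - 226 \cdot 7 \left(-6\right) + - 4 \cdot 2 \left(-2\right) \left(-10\right) = \left(-226\right) \left(-42\right) + \left(-4\right) \left(-4\right) \left(-10\right) = 9492 + 16 \left(-10\right) = 9492 - 160 = 9332$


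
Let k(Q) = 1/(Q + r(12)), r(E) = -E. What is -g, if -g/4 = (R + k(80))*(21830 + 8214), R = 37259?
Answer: 76119868972/17 ≈ 4.4776e+9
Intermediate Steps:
k(Q) = 1/(-12 + Q) (k(Q) = 1/(Q - 1*12) = 1/(Q - 12) = 1/(-12 + Q))
g = -76119868972/17 (g = -4*(37259 + 1/(-12 + 80))*(21830 + 8214) = -4*(37259 + 1/68)*30044 = -2533613*30044/17 = -4*19029967243/17 = -76119868972/17 ≈ -4.4776e+9)
-g = -1*(-76119868972/17) = 76119868972/17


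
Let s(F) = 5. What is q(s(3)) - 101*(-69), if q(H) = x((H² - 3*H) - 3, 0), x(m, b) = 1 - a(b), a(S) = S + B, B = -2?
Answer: 6972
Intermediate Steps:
a(S) = -2 + S (a(S) = S - 2 = -2 + S)
x(m, b) = 3 - b (x(m, b) = 1 - (-2 + b) = 1 + (2 - b) = 3 - b)
q(H) = 3 (q(H) = 3 - 1*0 = 3 + 0 = 3)
q(s(3)) - 101*(-69) = 3 - 101*(-69) = 3 + 6969 = 6972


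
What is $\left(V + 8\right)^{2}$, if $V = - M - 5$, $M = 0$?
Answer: $9$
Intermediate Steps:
$V = -5$ ($V = \left(-1\right) 0 - 5 = 0 - 5 = -5$)
$\left(V + 8\right)^{2} = \left(-5 + 8\right)^{2} = 3^{2} = 9$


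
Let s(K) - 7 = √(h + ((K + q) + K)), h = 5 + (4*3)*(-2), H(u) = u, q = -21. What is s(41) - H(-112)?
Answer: 119 + √42 ≈ 125.48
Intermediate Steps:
h = -19 (h = 5 + 12*(-2) = 5 - 24 = -19)
s(K) = 7 + √(-40 + 2*K) (s(K) = 7 + √(-19 + ((K - 21) + K)) = 7 + √(-19 + ((-21 + K) + K)) = 7 + √(-19 + (-21 + 2*K)) = 7 + √(-40 + 2*K))
s(41) - H(-112) = (7 + √(-40 + 2*41)) - 1*(-112) = (7 + √(-40 + 82)) + 112 = (7 + √42) + 112 = 119 + √42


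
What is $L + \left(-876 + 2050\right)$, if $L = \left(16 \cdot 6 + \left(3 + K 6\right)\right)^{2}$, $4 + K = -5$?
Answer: $3199$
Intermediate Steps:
$K = -9$ ($K = -4 - 5 = -9$)
$L = 2025$ ($L = \left(16 \cdot 6 + \left(3 - 54\right)\right)^{2} = \left(96 + \left(3 - 54\right)\right)^{2} = \left(96 - 51\right)^{2} = 45^{2} = 2025$)
$L + \left(-876 + 2050\right) = 2025 + \left(-876 + 2050\right) = 2025 + 1174 = 3199$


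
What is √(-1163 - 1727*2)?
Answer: 9*I*√57 ≈ 67.948*I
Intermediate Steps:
√(-1163 - 1727*2) = √(-1163 - 3454) = √(-4617) = 9*I*√57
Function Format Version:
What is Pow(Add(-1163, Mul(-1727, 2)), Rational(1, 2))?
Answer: Mul(9, I, Pow(57, Rational(1, 2))) ≈ Mul(67.948, I)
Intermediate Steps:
Pow(Add(-1163, Mul(-1727, 2)), Rational(1, 2)) = Pow(Add(-1163, -3454), Rational(1, 2)) = Pow(-4617, Rational(1, 2)) = Mul(9, I, Pow(57, Rational(1, 2)))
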